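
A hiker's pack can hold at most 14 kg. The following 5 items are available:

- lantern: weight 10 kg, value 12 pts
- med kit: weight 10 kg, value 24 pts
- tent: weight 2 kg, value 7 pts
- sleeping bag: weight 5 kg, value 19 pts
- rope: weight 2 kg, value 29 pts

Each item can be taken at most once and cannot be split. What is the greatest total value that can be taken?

60 pts

Check high-value combinations within 14 kg:
- med kit+tent+rope: weight 10+2+2=14, value 24+7+29=60
- tent+sleeping bag+rope: weight 2+5+2=9, value 7+19+29=55
- med kit+rope: weight 10+2=12, value 24+29=53
- sleeping bag+rope: weight 5+2=7, value 19+29=48
- lantern+tent+rope: weight 10+2+2=14, value 12+7+29=48
Best: 60 pts.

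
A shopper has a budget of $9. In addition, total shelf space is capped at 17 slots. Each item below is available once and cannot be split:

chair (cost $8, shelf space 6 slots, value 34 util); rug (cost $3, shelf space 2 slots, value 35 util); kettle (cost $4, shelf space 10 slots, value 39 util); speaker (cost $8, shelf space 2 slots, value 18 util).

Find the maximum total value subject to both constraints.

Feasible sets respecting both limits:
- rug+kettle: cost 7, shelf space 12, value 74
- kettle: cost 4, shelf space 10, value 39
- rug: cost 3, shelf space 2, value 35
- chair: cost 8, shelf space 6, value 34
Best: 74 util.

74 util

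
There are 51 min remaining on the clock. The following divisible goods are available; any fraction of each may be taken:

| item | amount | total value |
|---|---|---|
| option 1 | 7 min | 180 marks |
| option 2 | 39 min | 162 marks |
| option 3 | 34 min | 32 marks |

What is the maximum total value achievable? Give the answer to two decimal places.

Take in order of value per unit:
- option 1 (180/7 per unit): all 7 → value 180, running total 180.00
- option 2 (162/39 per unit): all 39 → value 162, running total 342.00
- option 3 (32/34 per unit): 5 of 34 → value 5×32/34 = 4.7059, running total 346.71
Total 346.71.

346.71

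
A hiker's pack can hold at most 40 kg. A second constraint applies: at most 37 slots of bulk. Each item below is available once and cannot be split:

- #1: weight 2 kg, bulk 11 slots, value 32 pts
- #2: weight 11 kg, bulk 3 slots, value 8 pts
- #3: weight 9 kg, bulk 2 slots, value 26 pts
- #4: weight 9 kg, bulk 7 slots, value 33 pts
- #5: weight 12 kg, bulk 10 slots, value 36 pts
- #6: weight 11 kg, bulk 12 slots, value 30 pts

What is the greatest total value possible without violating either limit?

Feasible sets respecting both limits:
- #1+#3+#4+#5: weight 32, bulk 30, value 127
- #1+#3+#5+#6: weight 34, bulk 35, value 124
- #1+#3+#4+#6: weight 31, bulk 32, value 121
- #1+#2+#4+#5: weight 34, bulk 31, value 109
Best: 127 pts.

127 pts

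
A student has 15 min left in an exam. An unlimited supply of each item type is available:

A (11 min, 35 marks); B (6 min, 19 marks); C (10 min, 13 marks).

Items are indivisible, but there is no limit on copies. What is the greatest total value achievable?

Best value-per-unit is A at 35/11; filling with it alone gives 1×35 = 35.
Optimal mix: 2×B → time 12, value 38.

38 marks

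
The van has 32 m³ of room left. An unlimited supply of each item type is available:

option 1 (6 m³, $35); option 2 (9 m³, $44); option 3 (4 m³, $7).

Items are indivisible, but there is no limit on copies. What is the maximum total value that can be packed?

Best value-per-unit is option 1 at 35/6, and filling with it alone uses volume 5×6=30. No mix of the others beats 5×35 = 175.

$175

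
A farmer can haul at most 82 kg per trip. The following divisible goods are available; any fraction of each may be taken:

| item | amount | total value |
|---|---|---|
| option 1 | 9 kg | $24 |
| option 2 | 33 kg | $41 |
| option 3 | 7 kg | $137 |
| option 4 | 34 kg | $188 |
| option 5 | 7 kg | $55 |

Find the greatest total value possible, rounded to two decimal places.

Take in order of value per unit:
- option 3 (137/7 per unit): all 7 → value 137, running total 137.00
- option 5 (55/7 per unit): all 7 → value 55, running total 192.00
- option 4 (188/34 per unit): all 34 → value 188, running total 380.00
- option 1 (24/9 per unit): all 9 → value 24, running total 404.00
- option 2 (41/33 per unit): 25 of 33 → value 25×41/33 = 31.0606, running total 435.06
Total 435.06.

435.06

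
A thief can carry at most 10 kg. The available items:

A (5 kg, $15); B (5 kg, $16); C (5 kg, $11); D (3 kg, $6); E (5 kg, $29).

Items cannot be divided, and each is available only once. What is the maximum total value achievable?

$45

This is a 0/1 knapsack; check combinations near the capacity.
- B+E: weight 5+5=10, value 16+29=45
- A+E: weight 5+5=10, value 15+29=44
- C+E: weight 5+5=10, value 11+29=40
- D+E: weight 3+5=8, value 6+29=35
Best: $45.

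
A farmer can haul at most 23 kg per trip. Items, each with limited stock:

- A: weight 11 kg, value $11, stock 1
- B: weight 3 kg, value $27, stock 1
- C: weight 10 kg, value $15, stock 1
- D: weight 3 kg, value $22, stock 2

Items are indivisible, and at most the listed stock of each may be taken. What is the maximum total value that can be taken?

$86

Top feasible selections:
- 1×B + 1×C + 2×D: weight 19, value 86
- 1×A + 1×B + 2×D: weight 20, value 82
Best: $86.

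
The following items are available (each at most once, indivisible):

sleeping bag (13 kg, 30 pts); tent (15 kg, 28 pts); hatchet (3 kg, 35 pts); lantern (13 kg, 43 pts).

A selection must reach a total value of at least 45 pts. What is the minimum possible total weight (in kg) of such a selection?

16

Subsets with value ≥ 45, sorted by total weight:
- hatchet+lantern: weight 16, value 78
- sleeping bag+hatchet: weight 16, value 65
- tent+hatchet: weight 18, value 63
- sleeping bag+lantern: weight 26, value 73
Minimum weight: 16 kg.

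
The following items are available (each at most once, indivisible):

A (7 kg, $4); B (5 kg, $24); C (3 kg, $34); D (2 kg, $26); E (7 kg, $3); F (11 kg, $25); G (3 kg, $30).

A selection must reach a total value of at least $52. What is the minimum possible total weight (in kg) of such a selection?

5

Subsets with value ≥ 52, sorted by total weight:
- C+D: weight 5, value 60
- D+G: weight 5, value 56
- C+G: weight 6, value 64
Minimum weight: 5 kg.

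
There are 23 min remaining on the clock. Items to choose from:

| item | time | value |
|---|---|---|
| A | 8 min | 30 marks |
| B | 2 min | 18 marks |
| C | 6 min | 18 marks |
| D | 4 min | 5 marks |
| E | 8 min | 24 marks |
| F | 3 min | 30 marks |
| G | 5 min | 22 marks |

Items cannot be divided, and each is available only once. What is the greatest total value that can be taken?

105 marks

This is a 0/1 knapsack; check combinations near the capacity.
- A+B+D+F+G: time 8+2+4+3+5=22, value 30+18+5+30+22=105
- A+B+E+F: time 8+2+8+3=21, value 30+18+24+30=102
- A+B+C+D+F: time 8+2+6+4+3=23, value 30+18+18+5+30=101
- A+B+F+G: time 8+2+3+5=18, value 30+18+30+22=100
Best: 105 marks.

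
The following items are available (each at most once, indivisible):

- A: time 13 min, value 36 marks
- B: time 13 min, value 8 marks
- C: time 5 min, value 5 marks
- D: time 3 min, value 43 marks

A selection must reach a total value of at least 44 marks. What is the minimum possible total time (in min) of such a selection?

Subsets with value ≥ 44, sorted by total time:
- C+D: time 8, value 48
- A+D: time 16, value 79
- B+D: time 16, value 51
Minimum time: 8 min.

8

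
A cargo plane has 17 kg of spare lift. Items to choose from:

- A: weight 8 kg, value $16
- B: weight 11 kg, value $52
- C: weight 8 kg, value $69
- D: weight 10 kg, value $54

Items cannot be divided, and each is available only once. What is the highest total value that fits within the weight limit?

$85

Check high-value combinations within 17 kg:
- A+C: weight 8+8=16, value 16+69=85
- C: weight 8, value 69
- D: weight 10, value 54
- B: weight 11, value 52
- A: weight 8, value 16
Best: $85.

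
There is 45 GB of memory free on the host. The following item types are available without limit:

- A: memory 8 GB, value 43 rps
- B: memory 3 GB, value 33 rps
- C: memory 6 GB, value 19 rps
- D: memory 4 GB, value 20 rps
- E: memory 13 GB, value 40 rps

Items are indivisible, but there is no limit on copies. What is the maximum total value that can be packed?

Best value-per-unit is B at 33/3, and filling with it alone uses memory 15×3=45. No mix of the others beats 15×33 = 495.

495 rps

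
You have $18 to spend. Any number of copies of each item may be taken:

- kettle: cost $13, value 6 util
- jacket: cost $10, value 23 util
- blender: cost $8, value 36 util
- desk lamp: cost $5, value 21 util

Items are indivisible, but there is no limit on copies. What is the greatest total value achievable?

78 util

Best value-per-unit is blender at 36/8; filling with it alone gives 2×36 = 72.
Optimal mix: 1×blender + 2×desk lamp → cost 18, value 78.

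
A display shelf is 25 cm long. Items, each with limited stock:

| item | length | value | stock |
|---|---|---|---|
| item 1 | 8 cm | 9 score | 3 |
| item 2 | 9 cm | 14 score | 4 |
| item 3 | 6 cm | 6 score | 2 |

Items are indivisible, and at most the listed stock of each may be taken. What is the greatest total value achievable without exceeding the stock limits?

34 score

Best selections within length 25 and stock limits:
- 2×item 2 + 1×item 3: length 24, value 34
- 2×item 1 + 1×item 2: length 25, value 32
- 1×item 1 + 1×item 2 + 1×item 3: length 23, value 29
Best: 34 score.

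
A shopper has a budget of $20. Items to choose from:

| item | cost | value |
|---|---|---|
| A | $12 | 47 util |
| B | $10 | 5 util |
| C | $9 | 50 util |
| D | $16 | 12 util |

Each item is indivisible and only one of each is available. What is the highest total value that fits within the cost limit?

55 util

Check high-value combinations within $20:
- B+C: cost 10+9=19, value 5+50=55
- C: cost 9, value 50
- A: cost 12, value 47
Best: 55 util.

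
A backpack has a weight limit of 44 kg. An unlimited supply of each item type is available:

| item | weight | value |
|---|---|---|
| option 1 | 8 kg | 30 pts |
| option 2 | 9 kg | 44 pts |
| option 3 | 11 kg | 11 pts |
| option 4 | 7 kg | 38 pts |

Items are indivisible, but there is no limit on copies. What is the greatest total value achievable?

234 pts

Best value-per-unit is option 4 at 38/7; filling with it alone gives 6×38 = 228.
Optimal mix: 1×option 2 + 5×option 4 → weight 44, value 234.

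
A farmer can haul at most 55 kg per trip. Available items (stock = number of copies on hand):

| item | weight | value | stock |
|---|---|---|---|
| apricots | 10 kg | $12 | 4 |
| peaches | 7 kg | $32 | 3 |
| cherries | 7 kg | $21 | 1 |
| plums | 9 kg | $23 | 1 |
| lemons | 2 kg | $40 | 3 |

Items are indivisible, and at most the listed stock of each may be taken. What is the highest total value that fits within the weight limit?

$272

Best selections within weight 55 and stock limits:
- 1×apricots + 3×peaches + 1×cherries + 1×plums + 3×lemons: weight 53, value 272
- 2×apricots + 3×peaches + 1×cherries + 3×lemons: weight 54, value 261
- 3×peaches + 1×cherries + 1×plums + 3×lemons: weight 43, value 260
Best: $272.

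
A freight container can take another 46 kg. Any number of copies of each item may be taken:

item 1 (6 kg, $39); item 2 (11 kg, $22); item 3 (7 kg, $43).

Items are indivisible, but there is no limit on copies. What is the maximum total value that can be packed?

Best value-per-unit is item 1 at 39/6; filling with it alone gives 7×39 = 273.
Optimal mix: 3×item 1 + 4×item 3 → weight 46, value 289.

$289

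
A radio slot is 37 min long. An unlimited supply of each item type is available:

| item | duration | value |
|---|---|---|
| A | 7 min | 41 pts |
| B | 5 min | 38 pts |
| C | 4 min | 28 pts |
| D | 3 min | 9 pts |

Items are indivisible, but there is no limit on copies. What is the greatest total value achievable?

274 pts

Best value-per-unit is B at 38/5; filling with it alone gives 7×38 = 266.
Optimal mix: 5×B + 3×C → duration 37, value 274.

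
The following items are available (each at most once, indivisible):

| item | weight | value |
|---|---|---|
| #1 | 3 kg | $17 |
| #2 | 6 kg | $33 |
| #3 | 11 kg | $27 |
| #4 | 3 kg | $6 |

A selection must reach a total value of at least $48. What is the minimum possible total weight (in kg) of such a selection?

Subsets with value ≥ 48, sorted by total weight:
- #1+#2: weight 9, value 50
- #1+#2+#4: weight 12, value 56
- #2+#3: weight 17, value 60
- #1+#3+#4: weight 17, value 50
Minimum weight: 9 kg.

9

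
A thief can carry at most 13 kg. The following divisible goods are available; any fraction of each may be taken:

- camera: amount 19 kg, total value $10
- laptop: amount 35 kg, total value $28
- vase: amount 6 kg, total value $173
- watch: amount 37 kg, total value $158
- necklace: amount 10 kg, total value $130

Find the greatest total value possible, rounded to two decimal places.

264.00

Take in order of value per unit:
- vase (173/6 per unit): all 6 → value 173, running total 173.00
- necklace (130/10 per unit): 7 of 10 → value 7×130/10 = 91.0000, running total 264.00
Total 264.00.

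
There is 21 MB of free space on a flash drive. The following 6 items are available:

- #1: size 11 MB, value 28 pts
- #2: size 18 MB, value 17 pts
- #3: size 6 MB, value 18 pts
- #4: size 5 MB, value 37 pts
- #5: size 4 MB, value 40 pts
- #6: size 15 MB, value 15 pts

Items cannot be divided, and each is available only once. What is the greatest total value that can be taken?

105 pts

This is a 0/1 knapsack; check combinations near the capacity.
- #1+#4+#5: size 11+5+4=20, value 28+37+40=105
- #3+#4+#5: size 6+5+4=15, value 18+37+40=95
- #1+#3+#5: size 11+6+4=21, value 28+18+40=86
Best: 105 pts.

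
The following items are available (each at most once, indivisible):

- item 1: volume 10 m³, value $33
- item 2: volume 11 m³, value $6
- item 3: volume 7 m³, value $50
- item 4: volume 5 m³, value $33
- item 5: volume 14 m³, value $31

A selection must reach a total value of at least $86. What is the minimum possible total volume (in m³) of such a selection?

Subsets with value ≥ 86, sorted by total volume:
- item 1+item 3+item 4: volume 22, value 116
- item 2+item 3+item 4: volume 23, value 89
- item 3+item 4+item 5: volume 26, value 114
Minimum volume: 22 m³.

22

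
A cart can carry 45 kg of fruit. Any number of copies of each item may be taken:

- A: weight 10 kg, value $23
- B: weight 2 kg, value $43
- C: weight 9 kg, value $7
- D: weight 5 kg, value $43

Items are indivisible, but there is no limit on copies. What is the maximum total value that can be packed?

Best value-per-unit is B at 43/2, and filling with it alone uses weight 22×2=44. No mix of the others beats 22×43 = 946.

$946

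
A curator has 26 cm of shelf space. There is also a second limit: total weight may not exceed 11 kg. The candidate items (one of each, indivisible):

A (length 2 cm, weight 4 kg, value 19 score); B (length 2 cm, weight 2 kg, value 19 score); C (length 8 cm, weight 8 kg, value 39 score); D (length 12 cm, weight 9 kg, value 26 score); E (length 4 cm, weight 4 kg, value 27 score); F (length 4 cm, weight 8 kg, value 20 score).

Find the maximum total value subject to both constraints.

65 score

Feasible sets respecting both limits:
- A+B+E: length 8, weight 10, value 65
- B+C: length 10, weight 10, value 58
- A+E: length 6, weight 8, value 46
- B+E: length 6, weight 6, value 46
Best: 65 score.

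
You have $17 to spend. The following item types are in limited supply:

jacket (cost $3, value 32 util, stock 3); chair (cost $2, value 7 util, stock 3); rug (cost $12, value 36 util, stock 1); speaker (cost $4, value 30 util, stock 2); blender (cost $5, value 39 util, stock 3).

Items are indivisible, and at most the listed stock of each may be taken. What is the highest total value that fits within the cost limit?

156 util

Top feasible selections:
- 3×jacket + 2×speaker: cost 17, value 156
- 2×jacket + 2×blender: cost 16, value 142
- 3×jacket + 1×chair + 1×blender: cost 16, value 142
Best: 156 util.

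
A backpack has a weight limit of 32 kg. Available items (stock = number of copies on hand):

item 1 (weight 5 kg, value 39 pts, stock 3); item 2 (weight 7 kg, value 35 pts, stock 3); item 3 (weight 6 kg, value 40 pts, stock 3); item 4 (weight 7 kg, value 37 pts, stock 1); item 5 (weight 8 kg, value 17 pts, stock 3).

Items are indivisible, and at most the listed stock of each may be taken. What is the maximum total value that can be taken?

Best selections within weight 32 and stock limits:
- 2×item 1 + 3×item 3: weight 28, value 198
- 3×item 1 + 2×item 3: weight 27, value 197
- 1×item 1 + 3×item 3 + 1×item 4: weight 30, value 196
- 2×item 1 + 2×item 3 + 1×item 4: weight 29, value 195
Best: 198 pts.

198 pts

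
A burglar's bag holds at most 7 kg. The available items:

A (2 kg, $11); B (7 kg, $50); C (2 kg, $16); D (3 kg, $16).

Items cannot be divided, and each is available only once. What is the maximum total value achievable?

Check high-value combinations within 7 kg:
- B: weight 7, value 50
- A+C+D: weight 2+2+3=7, value 11+16+16=43
- C+D: weight 2+3=5, value 16+16=32
Best: $50.

$50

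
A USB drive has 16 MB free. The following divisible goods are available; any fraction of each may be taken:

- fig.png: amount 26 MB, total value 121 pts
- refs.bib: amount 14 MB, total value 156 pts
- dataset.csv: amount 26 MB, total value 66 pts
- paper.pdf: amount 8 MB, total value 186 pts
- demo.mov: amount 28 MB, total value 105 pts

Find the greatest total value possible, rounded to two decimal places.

Take in order of value per unit:
- paper.pdf (186/8 per unit): all 8 → value 186, running total 186.00
- refs.bib (156/14 per unit): 8 of 14 → value 8×156/14 = 89.1429, running total 275.14
Total 275.14.

275.14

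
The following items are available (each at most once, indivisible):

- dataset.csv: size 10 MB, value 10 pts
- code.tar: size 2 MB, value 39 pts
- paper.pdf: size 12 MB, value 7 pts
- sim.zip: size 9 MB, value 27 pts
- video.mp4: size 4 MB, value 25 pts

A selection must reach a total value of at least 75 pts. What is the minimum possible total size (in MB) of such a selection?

Subsets with value ≥ 75, sorted by total size:
- code.tar+sim.zip+video.mp4: size 15, value 91
- dataset.csv+code.tar+sim.zip: size 21, value 76
- dataset.csv+code.tar+sim.zip+video.mp4: size 25, value 101
- code.tar+paper.pdf+sim.zip+video.mp4: size 27, value 98
Minimum size: 15 MB.

15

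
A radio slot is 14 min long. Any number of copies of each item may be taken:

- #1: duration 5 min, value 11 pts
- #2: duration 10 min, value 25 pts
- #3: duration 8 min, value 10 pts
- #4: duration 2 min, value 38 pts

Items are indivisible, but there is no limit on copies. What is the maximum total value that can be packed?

Best value-per-unit is #4 at 38/2, and filling with it alone uses duration 7×2=14. No mix of the others beats 7×38 = 266.

266 pts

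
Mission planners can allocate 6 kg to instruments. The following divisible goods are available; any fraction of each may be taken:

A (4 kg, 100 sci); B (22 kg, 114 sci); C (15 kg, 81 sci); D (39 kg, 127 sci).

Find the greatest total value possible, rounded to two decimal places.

110.80

Take in order of value per unit:
- A (100/4 per unit): all 4 → value 100, running total 100.00
- C (81/15 per unit): 2 of 15 → value 2×81/15 = 10.8000, running total 110.80
Total 110.80.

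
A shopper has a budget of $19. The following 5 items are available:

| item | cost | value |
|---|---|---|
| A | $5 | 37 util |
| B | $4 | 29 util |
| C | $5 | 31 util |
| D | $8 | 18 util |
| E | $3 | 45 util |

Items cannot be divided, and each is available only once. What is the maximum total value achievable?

Check high-value combinations within $19:
- A+B+C+E: cost 5+4+5+3=17, value 37+29+31+45=142
- A+C+E: cost 5+5+3=13, value 37+31+45=113
- A+B+E: cost 5+4+3=12, value 37+29+45=111
- B+C+E: cost 4+5+3=12, value 29+31+45=105
Best: 142 util.

142 util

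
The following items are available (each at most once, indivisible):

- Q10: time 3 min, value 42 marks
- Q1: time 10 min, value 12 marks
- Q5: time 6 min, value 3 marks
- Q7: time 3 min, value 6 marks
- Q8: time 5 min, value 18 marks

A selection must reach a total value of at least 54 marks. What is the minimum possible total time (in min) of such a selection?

Subsets with value ≥ 54, sorted by total time:
- Q10+Q8: time 8, value 60
- Q10+Q7+Q8: time 11, value 66
Minimum time: 8 min.

8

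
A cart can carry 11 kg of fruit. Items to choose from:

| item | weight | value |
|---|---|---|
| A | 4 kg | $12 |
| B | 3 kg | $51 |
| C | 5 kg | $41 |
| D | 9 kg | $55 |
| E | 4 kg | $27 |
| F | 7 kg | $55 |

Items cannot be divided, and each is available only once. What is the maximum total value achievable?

This is a 0/1 knapsack; check combinations near the capacity.
- B+F: weight 3+7=10, value 51+55=106
- B+C: weight 3+5=8, value 51+41=92
- A+B+E: weight 4+3+4=11, value 12+51+27=90
- E+F: weight 4+7=11, value 27+55=82
- B+E: weight 3+4=7, value 51+27=78
Best: $106.

$106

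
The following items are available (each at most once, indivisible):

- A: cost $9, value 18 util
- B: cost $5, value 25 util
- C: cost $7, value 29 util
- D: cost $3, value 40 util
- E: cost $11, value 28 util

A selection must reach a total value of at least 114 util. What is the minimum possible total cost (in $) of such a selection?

26

Subsets with value ≥ 114, sorted by total cost:
- B+C+D+E: cost 26, value 122
- A+C+D+E: cost 30, value 115
- A+B+C+D+E: cost 35, value 140
Minimum cost: 26 $.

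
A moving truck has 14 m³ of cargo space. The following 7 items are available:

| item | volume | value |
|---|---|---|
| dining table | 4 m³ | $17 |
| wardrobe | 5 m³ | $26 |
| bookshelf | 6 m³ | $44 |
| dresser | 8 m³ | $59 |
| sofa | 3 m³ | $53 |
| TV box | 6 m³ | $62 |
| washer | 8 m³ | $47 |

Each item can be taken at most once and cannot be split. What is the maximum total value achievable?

$141

Check high-value combinations within 14 m³:
- wardrobe+sofa+TV box: volume 5+3+6=14, value 26+53+62=141
- dining table+sofa+TV box: volume 4+3+6=13, value 17+53+62=132
- wardrobe+bookshelf+sofa: volume 5+6+3=14, value 26+44+53=123
- dresser+TV box: volume 8+6=14, value 59+62=121
Best: $141.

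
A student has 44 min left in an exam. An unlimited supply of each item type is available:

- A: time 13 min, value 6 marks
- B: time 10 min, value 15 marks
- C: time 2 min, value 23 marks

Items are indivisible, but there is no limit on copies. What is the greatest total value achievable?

506 marks

Best value-per-unit is C at 23/2, and filling with it alone uses time 22×2=44. No mix of the others beats 22×23 = 506.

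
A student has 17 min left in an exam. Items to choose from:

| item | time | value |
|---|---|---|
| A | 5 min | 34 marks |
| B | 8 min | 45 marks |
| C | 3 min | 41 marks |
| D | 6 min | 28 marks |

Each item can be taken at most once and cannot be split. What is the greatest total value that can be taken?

120 marks

Check high-value combinations within 17 min:
- A+B+C: time 5+8+3=16, value 34+45+41=120
- B+C+D: time 8+3+6=17, value 45+41+28=114
- A+C+D: time 5+3+6=14, value 34+41+28=103
- B+C: time 8+3=11, value 45+41=86
- A+B: time 5+8=13, value 34+45=79
Best: 120 marks.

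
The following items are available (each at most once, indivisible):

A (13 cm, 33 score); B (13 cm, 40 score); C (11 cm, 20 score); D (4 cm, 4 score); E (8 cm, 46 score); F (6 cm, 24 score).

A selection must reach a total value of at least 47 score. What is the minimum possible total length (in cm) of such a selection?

12

Subsets with value ≥ 47, sorted by total length:
- D+E: length 12, value 50
- E+F: length 14, value 70
- D+E+F: length 18, value 74
Minimum length: 12 cm.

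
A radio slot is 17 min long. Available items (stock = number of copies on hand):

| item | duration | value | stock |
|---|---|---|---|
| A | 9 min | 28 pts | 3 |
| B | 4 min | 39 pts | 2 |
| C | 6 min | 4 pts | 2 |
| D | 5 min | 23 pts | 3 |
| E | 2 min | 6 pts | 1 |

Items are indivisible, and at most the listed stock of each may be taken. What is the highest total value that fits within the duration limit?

Top feasible selections:
- 2×B + 1×D + 1×E: duration 15, value 107
- 1×A + 2×B: duration 17, value 106
Best: 107 pts.

107 pts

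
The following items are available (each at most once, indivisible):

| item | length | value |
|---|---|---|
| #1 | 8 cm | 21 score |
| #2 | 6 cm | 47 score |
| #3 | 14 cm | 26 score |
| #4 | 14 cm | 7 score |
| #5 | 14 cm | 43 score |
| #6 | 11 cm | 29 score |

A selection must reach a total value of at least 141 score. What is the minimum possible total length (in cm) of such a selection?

Subsets with value ≥ 141, sorted by total length:
- #2+#3+#5+#6: length 45, value 145
- #1+#2+#3+#5+#6: length 53, value 166
- #1+#2+#4+#5+#6: length 53, value 147
Minimum length: 45 cm.

45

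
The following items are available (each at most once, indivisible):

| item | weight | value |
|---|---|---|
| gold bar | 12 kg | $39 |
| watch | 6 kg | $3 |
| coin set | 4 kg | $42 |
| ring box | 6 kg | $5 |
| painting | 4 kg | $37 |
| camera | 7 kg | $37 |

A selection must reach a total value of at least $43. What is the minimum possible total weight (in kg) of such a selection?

8

Subsets with value ≥ 43, sorted by total weight:
- coin set+painting: weight 8, value 79
- coin set+ring box: weight 10, value 47
Minimum weight: 8 kg.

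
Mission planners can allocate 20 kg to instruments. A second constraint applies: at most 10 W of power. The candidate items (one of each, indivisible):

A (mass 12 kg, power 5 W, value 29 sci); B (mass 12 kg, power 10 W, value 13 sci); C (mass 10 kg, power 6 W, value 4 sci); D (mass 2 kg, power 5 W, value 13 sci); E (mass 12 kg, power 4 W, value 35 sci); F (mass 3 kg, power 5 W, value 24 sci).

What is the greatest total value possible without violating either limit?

59 sci

Feasible sets respecting both limits:
- E+F: mass 15, power 9, value 59
- A+F: mass 15, power 10, value 53
- D+E: mass 14, power 9, value 48
- A+D: mass 14, power 10, value 42
Best: 59 sci.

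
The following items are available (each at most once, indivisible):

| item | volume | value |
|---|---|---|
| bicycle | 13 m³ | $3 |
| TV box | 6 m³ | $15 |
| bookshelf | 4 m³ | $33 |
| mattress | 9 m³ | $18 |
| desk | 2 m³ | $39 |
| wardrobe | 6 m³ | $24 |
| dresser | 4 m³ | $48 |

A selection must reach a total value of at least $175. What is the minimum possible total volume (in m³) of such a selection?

Subsets with value ≥ 175, sorted by total volume:
- TV box+bookshelf+mattress+desk+wardrobe+dresser: volume 31, value 177
- bicycle+TV box+bookshelf+mattress+desk+wardrobe+dresser: volume 44, value 180
Minimum volume: 31 m³.

31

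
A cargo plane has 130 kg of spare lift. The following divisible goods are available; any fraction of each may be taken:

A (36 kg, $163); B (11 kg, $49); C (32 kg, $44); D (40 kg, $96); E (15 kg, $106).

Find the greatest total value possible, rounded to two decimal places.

452.50

Take in order of value per unit:
- E (106/15 per unit): all 15 → value 106, running total 106.00
- A (163/36 per unit): all 36 → value 163, running total 269.00
- B (49/11 per unit): all 11 → value 49, running total 318.00
- D (96/40 per unit): all 40 → value 96, running total 414.00
- C (44/32 per unit): 28 of 32 → value 28×44/32 = 38.5000, running total 452.50
Total 452.50.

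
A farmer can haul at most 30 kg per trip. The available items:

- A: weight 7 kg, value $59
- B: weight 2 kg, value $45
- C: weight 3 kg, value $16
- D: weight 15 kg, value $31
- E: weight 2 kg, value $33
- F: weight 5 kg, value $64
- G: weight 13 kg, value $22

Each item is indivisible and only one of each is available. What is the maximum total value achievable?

Check high-value combinations within 30 kg:
- A+B+E+F+G: weight 7+2+2+5+13=29, value 59+45+33+64+22=223
- A+B+C+E+F: weight 7+2+3+2+5=19, value 59+45+16+33+64=217
- A+B+C+F+G: weight 7+2+3+5+13=30, value 59+45+16+64+22=206
- A+B+E+F: weight 7+2+2+5=16, value 59+45+33+64=201
- A+B+D+F: weight 7+2+15+5=29, value 59+45+31+64=199
Best: $223.

$223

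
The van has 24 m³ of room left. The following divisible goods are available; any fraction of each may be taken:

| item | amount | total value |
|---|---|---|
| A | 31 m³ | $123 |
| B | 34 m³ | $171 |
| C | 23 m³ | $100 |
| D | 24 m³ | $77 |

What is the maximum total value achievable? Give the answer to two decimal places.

Take in order of value per unit:
- B (171/34 per unit): 24 of 34 → value 24×171/34 = 120.7059, running total 120.71
Total 120.71.

120.71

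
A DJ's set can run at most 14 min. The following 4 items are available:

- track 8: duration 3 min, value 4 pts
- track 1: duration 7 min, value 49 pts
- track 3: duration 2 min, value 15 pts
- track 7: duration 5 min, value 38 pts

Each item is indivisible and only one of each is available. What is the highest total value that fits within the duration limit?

Check high-value combinations within 14 min:
- track 1+track 3+track 7: duration 7+2+5=14, value 49+15+38=102
- track 1+track 7: duration 7+5=12, value 49+38=87
- track 8+track 1+track 3: duration 3+7+2=12, value 4+49+15=68
Best: 102 pts.

102 pts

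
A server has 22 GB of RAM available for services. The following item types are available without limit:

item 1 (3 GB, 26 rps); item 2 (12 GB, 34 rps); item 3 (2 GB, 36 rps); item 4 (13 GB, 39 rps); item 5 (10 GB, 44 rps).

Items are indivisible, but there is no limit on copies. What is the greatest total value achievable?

Best value-per-unit is item 3 at 36/2, and filling with it alone uses memory 11×2=22. No mix of the others beats 11×36 = 396.

396 rps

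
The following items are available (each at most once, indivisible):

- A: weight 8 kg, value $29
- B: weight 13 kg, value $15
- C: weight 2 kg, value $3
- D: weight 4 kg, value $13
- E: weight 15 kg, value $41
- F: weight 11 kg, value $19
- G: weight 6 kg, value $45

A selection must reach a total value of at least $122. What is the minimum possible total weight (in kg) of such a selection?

Subsets with value ≥ 122, sorted by total weight:
- A+D+E+G: weight 33, value 128
- A+C+D+E+G: weight 35, value 131
- A+E+F+G: weight 40, value 134
- A+C+E+F+G: weight 42, value 137
Minimum weight: 33 kg.

33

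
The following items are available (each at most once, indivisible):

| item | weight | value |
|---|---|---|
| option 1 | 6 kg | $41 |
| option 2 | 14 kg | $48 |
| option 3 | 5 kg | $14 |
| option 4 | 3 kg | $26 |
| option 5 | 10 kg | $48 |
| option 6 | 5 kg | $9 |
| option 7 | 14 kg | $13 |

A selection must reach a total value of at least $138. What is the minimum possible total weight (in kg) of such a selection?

29

Subsets with value ≥ 138, sorted by total weight:
- option 1+option 3+option 4+option 5+option 6: weight 29, value 138
- option 1+option 2+option 4+option 5: weight 33, value 163
- option 1+option 2+option 3+option 4+option 6: weight 33, value 138
- option 1+option 2+option 3+option 5: weight 35, value 151
Minimum weight: 29 kg.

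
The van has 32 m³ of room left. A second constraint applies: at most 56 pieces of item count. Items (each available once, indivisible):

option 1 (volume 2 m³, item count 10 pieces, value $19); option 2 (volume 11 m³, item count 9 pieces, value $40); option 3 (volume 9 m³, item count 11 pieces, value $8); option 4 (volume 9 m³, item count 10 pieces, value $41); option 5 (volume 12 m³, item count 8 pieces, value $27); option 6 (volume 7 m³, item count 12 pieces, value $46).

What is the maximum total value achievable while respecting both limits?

$146

Feasible sets respecting both limits:
- option 1+option 2+option 4+option 6: volume 29, item count 41, value 146
- option 1+option 4+option 5+option 6: volume 30, item count 40, value 133
- option 1+option 2+option 5+option 6: volume 32, item count 39, value 132
- option 2+option 4+option 6: volume 27, item count 31, value 127
Best: $146.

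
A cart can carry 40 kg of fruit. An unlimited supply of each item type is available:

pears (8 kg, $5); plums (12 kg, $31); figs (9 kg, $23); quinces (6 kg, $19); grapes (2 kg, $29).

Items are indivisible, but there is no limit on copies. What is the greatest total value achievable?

Best value-per-unit is grapes at 29/2, and filling with it alone uses weight 20×2=40. No mix of the others beats 20×29 = 580.

$580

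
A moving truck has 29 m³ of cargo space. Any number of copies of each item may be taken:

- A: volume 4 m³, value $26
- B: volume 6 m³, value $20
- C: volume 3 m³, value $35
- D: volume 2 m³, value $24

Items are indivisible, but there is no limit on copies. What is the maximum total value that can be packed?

Best value-per-unit is D at 24/2; filling with it alone gives 14×24 = 336.
Optimal mix: 1×C + 13×D → volume 29, value 347.

$347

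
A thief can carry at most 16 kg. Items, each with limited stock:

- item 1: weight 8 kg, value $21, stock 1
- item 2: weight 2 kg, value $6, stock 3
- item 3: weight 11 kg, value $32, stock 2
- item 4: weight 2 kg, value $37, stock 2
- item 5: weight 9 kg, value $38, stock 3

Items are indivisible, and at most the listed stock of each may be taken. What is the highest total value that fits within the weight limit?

Best selections within weight 16 and stock limits:
- 1×item 2 + 2×item 4 + 1×item 5: weight 15, value 118
- 2×item 4 + 1×item 5: weight 13, value 112
- 1×item 1 + 2×item 2 + 2×item 4: weight 16, value 107
Best: $118.

$118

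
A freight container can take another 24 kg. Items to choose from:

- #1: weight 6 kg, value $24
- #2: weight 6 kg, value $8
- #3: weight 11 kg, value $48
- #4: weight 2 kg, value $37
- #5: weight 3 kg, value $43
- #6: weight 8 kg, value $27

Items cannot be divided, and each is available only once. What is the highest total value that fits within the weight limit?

This is a 0/1 knapsack; check combinations near the capacity.
- #3+#4+#5+#6: weight 11+2+3+8=24, value 48+37+43+27=155
- #1+#3+#4+#5: weight 6+11+2+3=22, value 24+48+37+43=152
- #2+#3+#4+#5: weight 6+11+2+3=22, value 8+48+37+43=136
- #1+#4+#5+#6: weight 6+2+3+8=19, value 24+37+43+27=131
Best: $155.

$155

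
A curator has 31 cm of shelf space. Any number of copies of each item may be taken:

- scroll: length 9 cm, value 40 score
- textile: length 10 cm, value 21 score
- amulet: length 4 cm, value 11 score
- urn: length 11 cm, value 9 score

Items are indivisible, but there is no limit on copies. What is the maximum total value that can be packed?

131 score

Best value-per-unit is scroll at 40/9; filling with it alone gives 3×40 = 120.
Optimal mix: 3×scroll + 1×amulet → length 31, value 131.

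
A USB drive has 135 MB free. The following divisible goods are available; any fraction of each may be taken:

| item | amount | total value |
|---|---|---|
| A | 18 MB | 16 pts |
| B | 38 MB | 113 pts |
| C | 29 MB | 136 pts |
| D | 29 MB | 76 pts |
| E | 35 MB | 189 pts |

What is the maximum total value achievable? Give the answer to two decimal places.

Take in order of value per unit:
- E (189/35 per unit): all 35 → value 189, running total 189.00
- C (136/29 per unit): all 29 → value 136, running total 325.00
- B (113/38 per unit): all 38 → value 113, running total 438.00
- D (76/29 per unit): all 29 → value 76, running total 514.00
- A (16/18 per unit): 4 of 18 → value 4×16/18 = 3.5556, running total 517.56
Total 517.56.

517.56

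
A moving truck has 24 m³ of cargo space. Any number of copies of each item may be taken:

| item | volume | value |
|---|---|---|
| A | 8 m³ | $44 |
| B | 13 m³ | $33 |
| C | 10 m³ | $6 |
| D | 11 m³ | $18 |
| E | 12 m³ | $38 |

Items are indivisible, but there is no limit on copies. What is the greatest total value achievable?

$132

Best value-per-unit is A at 44/8, and filling with it alone uses volume 3×8=24. No mix of the others beats 3×44 = 132.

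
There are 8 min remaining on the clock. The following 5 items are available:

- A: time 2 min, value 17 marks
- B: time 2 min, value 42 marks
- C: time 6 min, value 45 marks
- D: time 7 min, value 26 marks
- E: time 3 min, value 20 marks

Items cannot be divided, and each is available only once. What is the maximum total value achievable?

87 marks

Check high-value combinations within 8 min:
- B+C: time 2+6=8, value 42+45=87
- A+B+E: time 2+2+3=7, value 17+42+20=79
- B+E: time 2+3=5, value 42+20=62
- A+C: time 2+6=8, value 17+45=62
Best: 87 marks.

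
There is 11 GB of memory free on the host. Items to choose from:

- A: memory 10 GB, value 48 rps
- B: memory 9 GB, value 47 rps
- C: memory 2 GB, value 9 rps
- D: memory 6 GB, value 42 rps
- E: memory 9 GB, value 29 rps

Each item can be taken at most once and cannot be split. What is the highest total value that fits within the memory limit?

56 rps

Check high-value combinations within 11 GB:
- B+C: memory 9+2=11, value 47+9=56
- C+D: memory 2+6=8, value 9+42=51
- A: memory 10, value 48
- B: memory 9, value 47
- D: memory 6, value 42
Best: 56 rps.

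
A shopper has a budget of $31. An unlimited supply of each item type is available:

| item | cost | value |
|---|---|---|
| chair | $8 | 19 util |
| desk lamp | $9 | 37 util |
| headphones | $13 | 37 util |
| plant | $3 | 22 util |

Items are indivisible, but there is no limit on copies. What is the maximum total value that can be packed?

Best value-per-unit is plant at 22/3, and filling with it alone uses cost 10×3=30. No mix of the others beats 10×22 = 220.

220 util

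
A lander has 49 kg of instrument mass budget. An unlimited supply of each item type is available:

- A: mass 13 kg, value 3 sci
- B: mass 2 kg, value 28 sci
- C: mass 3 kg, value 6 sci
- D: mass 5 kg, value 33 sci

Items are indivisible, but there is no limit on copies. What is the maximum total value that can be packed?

672 sci

Best value-per-unit is B at 28/2, and filling with it alone uses mass 24×2=48. No mix of the others beats 24×28 = 672.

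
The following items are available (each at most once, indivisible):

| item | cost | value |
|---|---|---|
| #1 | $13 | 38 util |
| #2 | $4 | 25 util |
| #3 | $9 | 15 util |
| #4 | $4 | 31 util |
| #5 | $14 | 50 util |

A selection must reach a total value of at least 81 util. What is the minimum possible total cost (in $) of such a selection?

Subsets with value ≥ 81, sorted by total cost:
- #4+#5: cost 18, value 81
- #1+#2+#4: cost 21, value 94
- #2+#4+#5: cost 22, value 106
- #1+#3+#4: cost 26, value 84
Minimum cost: 18 $.

18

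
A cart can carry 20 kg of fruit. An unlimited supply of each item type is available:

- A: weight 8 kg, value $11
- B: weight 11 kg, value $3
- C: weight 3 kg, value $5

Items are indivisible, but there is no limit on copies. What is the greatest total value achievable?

$31

Best value-per-unit is C at 5/3; filling with it alone gives 6×5 = 30.
Optimal mix: 1×A + 4×C → weight 20, value 31.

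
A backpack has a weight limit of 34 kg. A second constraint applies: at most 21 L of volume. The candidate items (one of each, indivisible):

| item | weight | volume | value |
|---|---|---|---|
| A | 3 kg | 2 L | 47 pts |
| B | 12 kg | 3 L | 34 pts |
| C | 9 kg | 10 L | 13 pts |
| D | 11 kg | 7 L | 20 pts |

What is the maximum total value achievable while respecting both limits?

Feasible sets respecting both limits:
- A+B+D: weight 26, volume 12, value 101
- A+B+C: weight 24, volume 15, value 94
- A+B: weight 15, volume 5, value 81
Best: 101 pts.

101 pts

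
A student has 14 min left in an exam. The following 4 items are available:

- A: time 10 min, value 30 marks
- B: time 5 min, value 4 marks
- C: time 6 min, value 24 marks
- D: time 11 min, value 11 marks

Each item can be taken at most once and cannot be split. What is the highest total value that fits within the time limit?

Check high-value combinations within 14 min:
- A: time 10, value 30
- B+C: time 5+6=11, value 4+24=28
- C: time 6, value 24
- D: time 11, value 11
- B: time 5, value 4
Best: 30 marks.

30 marks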